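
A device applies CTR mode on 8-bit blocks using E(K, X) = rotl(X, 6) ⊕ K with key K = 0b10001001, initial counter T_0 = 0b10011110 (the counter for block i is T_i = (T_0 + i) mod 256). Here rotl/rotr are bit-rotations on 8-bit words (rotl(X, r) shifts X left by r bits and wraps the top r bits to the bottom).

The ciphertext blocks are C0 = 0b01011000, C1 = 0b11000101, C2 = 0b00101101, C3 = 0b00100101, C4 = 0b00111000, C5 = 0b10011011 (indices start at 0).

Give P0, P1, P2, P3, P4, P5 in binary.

P0 = 0b01110110, P1 = 0b10101011, P2 = 0b10001100, P3 = 0b11000100, P4 = 0b00011001, P5 = 0b11111010

CTR decryption: S_i = E(K, T_i) where T_i is the counter for block i; P_i = C_i ⊕ S_i.
P0: T = 0b10011110, S = E(K, T) = 0b00101110; 0b01011000 ⊕ 0b00101110 = 0b01110110.
P1: T = 0b10011111, S = E(K, T) = 0b01101110; 0b11000101 ⊕ 0b01101110 = 0b10101011.
P2: T = 0b10100000, S = E(K, T) = 0b10100001; 0b00101101 ⊕ 0b10100001 = 0b10001100.
P3: T = 0b10100001, S = E(K, T) = 0b11100001; 0b00100101 ⊕ 0b11100001 = 0b11000100.
P4: T = 0b10100010, S = E(K, T) = 0b00100001; 0b00111000 ⊕ 0b00100001 = 0b00011001.
P5: T = 0b10100011, S = E(K, T) = 0b01100001; 0b10011011 ⊕ 0b01100001 = 0b11111010.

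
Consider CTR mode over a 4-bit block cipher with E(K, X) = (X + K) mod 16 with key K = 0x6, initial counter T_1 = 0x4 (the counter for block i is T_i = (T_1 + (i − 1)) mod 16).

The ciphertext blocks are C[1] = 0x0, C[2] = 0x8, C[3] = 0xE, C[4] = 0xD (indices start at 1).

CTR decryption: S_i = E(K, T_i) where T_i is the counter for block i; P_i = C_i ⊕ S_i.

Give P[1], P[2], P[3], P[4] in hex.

P[1] = 0xA, P[2] = 0x3, P[3] = 0x2, P[4] = 0x0

P[1]: T = 0x4, S = E(K, T) = 0xA; 0x0 ⊕ 0xA = 0xA.
P[2]: T = 0x5, S = E(K, T) = 0xB; 0x8 ⊕ 0xB = 0x3.
P[3]: T = 0x6, S = E(K, T) = 0xC; 0xE ⊕ 0xC = 0x2.
P[4]: T = 0x7, S = E(K, T) = 0xD; 0xD ⊕ 0xD = 0x0.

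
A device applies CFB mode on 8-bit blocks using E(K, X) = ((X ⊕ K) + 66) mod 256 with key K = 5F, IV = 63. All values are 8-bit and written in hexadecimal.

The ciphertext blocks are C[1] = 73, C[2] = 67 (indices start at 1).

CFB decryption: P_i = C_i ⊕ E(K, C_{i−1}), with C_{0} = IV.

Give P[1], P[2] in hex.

P[1]: E(K, 63) = A2; 73 ⊕ A2 = D1.
P[2]: E(K, 73) = 92; 67 ⊕ 92 = F5.

P[1] = D1, P[2] = F5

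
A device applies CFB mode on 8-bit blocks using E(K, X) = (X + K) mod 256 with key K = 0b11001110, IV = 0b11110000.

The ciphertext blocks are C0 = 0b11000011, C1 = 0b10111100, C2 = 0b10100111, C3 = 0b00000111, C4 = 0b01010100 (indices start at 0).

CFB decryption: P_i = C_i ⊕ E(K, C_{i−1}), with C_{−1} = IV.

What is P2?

P2 = 0b00101101

P2: E(K, 0b10111100) = 0b10001010; 0b10100111 ⊕ 0b10001010 = 0b00101101.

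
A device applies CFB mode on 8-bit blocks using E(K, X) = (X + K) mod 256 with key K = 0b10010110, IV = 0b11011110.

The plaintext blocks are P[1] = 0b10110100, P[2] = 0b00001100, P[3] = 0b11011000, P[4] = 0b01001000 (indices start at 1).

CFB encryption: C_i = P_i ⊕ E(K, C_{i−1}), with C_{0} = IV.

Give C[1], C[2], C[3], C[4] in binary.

C[1]: E(K, 0b11011110) = 0b01110100; 0b10110100 ⊕ 0b01110100 = 0b11000000.
C[2]: E(K, 0b11000000) = 0b01010110; 0b00001100 ⊕ 0b01010110 = 0b01011010.
C[3]: E(K, 0b01011010) = 0b11110000; 0b11011000 ⊕ 0b11110000 = 0b00101000.
C[4]: E(K, 0b00101000) = 0b10111110; 0b01001000 ⊕ 0b10111110 = 0b11110110.

C[1] = 0b11000000, C[2] = 0b01011010, C[3] = 0b00101000, C[4] = 0b11110110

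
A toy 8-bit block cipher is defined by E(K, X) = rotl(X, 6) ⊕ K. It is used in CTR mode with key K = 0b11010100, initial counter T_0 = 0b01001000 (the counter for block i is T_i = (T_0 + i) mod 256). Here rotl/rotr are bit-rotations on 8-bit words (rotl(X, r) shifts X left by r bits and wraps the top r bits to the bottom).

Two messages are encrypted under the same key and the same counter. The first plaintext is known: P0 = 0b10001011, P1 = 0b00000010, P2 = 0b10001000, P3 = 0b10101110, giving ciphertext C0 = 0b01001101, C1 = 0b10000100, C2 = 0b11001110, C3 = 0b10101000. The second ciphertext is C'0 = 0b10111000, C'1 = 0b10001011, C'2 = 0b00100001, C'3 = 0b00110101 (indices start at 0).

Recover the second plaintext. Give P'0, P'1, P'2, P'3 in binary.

P'0 = 0b01111110, P'1 = 0b00001101, P'2 = 0b01100111, P'3 = 0b00110011

In CTR with a reused counter, both messages share the same keystream S_i, so C_i ⊕ C'_i = P_i ⊕ P'_i and thus P'_i = P_i ⊕ C_i ⊕ C'_i.
P'0: 0b10001011 ⊕ 0b01001101 ⊕ 0b10111000 = 0b01111110.
P'1: 0b00000010 ⊕ 0b10000100 ⊕ 0b10001011 = 0b00001101.
P'2: 0b10001000 ⊕ 0b11001110 ⊕ 0b00100001 = 0b01100111.
P'3: 0b10101110 ⊕ 0b10101000 ⊕ 0b00110101 = 0b00110011.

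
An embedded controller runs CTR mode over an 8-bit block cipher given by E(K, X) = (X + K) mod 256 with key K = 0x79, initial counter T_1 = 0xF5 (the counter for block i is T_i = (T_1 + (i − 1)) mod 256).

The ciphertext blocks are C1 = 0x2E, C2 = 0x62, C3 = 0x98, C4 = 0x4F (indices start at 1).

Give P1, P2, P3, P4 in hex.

CTR decryption: S_i = E(K, T_i) where T_i is the counter for block i; P_i = C_i ⊕ S_i.
P1: T = 0xF5, S = E(K, T) = 0x6E; 0x2E ⊕ 0x6E = 0x40.
P2: T = 0xF6, S = E(K, T) = 0x6F; 0x62 ⊕ 0x6F = 0x0D.
P3: T = 0xF7, S = E(K, T) = 0x70; 0x98 ⊕ 0x70 = 0xE8.
P4: T = 0xF8, S = E(K, T) = 0x71; 0x4F ⊕ 0x71 = 0x3E.

P1 = 0x40, P2 = 0x0D, P3 = 0xE8, P4 = 0x3E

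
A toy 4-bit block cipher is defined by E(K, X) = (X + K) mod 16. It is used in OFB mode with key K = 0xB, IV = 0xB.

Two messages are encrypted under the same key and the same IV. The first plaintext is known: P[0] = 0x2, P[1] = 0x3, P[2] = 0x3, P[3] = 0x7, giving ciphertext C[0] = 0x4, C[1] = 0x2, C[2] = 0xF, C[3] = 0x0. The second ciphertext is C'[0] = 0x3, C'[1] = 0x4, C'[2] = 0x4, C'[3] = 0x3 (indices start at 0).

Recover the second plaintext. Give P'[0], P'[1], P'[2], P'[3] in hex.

P'[0] = 0x5, P'[1] = 0x5, P'[2] = 0x8, P'[3] = 0x4

In OFB with a reused IV, both messages share the same keystream S_i, so C_i ⊕ C'_i = P_i ⊕ P'_i and thus P'_i = P_i ⊕ C_i ⊕ C'_i.
P'[0]: 0x2 ⊕ 0x4 ⊕ 0x3 = 0x5.
P'[1]: 0x3 ⊕ 0x2 ⊕ 0x4 = 0x5.
P'[2]: 0x3 ⊕ 0xF ⊕ 0x4 = 0x8.
P'[3]: 0x7 ⊕ 0x0 ⊕ 0x3 = 0x4.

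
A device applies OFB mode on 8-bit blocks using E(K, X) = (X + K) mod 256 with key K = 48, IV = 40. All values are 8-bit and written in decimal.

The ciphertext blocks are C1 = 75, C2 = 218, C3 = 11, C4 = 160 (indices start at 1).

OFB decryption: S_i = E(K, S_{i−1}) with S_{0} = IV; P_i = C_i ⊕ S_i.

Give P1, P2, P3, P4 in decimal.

P1: S = E(K, 40) = 88; 75 ⊕ 88 = 19.
P2: S = E(K, 88) = 136; 218 ⊕ 136 = 82.
P3: S = E(K, 136) = 184; 11 ⊕ 184 = 179.
P4: S = E(K, 184) = 232; 160 ⊕ 232 = 72.

P1 = 19, P2 = 82, P3 = 179, P4 = 72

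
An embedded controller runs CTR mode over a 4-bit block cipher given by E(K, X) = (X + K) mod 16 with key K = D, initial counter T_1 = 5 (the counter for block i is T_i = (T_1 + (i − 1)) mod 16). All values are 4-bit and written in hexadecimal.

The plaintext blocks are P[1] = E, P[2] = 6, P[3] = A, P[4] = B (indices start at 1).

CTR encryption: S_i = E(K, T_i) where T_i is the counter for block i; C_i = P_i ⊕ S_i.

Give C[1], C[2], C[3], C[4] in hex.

C[1]: T = 5, S = E(K, T) = 2; E ⊕ 2 = C.
C[2]: T = 6, S = E(K, T) = 3; 6 ⊕ 3 = 5.
C[3]: T = 7, S = E(K, T) = 4; A ⊕ 4 = E.
C[4]: T = 8, S = E(K, T) = 5; B ⊕ 5 = E.

C[1] = C, C[2] = 5, C[3] = E, C[4] = E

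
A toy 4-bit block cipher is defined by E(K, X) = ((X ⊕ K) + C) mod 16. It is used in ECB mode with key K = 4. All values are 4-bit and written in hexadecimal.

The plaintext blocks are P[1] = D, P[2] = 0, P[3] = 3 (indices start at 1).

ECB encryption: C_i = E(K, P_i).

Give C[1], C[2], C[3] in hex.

C[1] = 5, C[2] = 0, C[3] = 3

C[1]: E(K, D) = 5.
C[2]: E(K, 0) = 0.
C[3]: E(K, 3) = 3.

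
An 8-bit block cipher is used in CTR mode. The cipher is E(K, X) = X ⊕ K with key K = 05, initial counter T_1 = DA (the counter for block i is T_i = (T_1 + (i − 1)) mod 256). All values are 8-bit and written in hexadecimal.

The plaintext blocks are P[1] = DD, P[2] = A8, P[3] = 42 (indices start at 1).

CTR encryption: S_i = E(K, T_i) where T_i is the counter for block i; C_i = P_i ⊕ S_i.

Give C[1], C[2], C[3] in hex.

C[1]: T = DA, S = E(K, T) = DF; DD ⊕ DF = 02.
C[2]: T = DB, S = E(K, T) = DE; A8 ⊕ DE = 76.
C[3]: T = DC, S = E(K, T) = D9; 42 ⊕ D9 = 9B.

C[1] = 02, C[2] = 76, C[3] = 9B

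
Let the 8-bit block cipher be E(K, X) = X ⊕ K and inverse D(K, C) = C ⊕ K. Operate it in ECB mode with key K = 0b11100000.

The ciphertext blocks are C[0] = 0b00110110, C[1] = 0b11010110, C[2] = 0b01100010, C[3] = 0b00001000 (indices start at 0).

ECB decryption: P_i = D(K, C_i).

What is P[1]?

P[1] = 0b00110110

P[1]: D(K, 0b11010110) = 0b00110110.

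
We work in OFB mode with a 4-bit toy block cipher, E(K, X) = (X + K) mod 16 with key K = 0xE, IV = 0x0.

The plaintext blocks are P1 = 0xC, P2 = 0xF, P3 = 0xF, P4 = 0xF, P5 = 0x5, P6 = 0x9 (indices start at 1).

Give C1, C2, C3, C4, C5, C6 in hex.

C1 = 0x2, C2 = 0x3, C3 = 0x5, C4 = 0x7, C5 = 0x3, C6 = 0xD

OFB encryption: S_i = E(K, S_{i−1}) with S_{0} = IV; C_i = P_i ⊕ S_i.
C1: S = E(K, 0x0) = 0xE; 0xC ⊕ 0xE = 0x2.
C2: S = E(K, 0xE) = 0xC; 0xF ⊕ 0xC = 0x3.
C3: S = E(K, 0xC) = 0xA; 0xF ⊕ 0xA = 0x5.
C4: S = E(K, 0xA) = 0x8; 0xF ⊕ 0x8 = 0x7.
C5: S = E(K, 0x8) = 0x6; 0x5 ⊕ 0x6 = 0x3.
C6: S = E(K, 0x6) = 0x4; 0x9 ⊕ 0x4 = 0xD.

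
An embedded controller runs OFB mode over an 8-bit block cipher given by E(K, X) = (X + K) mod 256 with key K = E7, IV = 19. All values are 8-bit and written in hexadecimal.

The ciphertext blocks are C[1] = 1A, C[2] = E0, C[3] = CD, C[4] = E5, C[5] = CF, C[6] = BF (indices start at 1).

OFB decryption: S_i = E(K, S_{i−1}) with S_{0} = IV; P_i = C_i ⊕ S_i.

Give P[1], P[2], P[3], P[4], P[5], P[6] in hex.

P[1] = 1A, P[2] = 07, P[3] = 03, P[4] = 50, P[5] = 53, P[6] = 3C

P[1]: S = E(K, 19) = 00; 1A ⊕ 00 = 1A.
P[2]: S = E(K, 00) = E7; E0 ⊕ E7 = 07.
P[3]: S = E(K, E7) = CE; CD ⊕ CE = 03.
P[4]: S = E(K, CE) = B5; E5 ⊕ B5 = 50.
P[5]: S = E(K, B5) = 9C; CF ⊕ 9C = 53.
P[6]: S = E(K, 9C) = 83; BF ⊕ 83 = 3C.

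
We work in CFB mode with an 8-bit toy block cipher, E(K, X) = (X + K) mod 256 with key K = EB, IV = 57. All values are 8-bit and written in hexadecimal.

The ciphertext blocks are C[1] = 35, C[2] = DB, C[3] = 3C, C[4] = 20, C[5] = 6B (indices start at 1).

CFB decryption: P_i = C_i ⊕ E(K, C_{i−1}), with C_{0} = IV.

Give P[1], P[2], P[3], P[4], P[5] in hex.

P[1] = 77, P[2] = FB, P[3] = FA, P[4] = 07, P[5] = 60

P[1]: E(K, 57) = 42; 35 ⊕ 42 = 77.
P[2]: E(K, 35) = 20; DB ⊕ 20 = FB.
P[3]: E(K, DB) = C6; 3C ⊕ C6 = FA.
P[4]: E(K, 3C) = 27; 20 ⊕ 27 = 07.
P[5]: E(K, 20) = 0B; 6B ⊕ 0B = 60.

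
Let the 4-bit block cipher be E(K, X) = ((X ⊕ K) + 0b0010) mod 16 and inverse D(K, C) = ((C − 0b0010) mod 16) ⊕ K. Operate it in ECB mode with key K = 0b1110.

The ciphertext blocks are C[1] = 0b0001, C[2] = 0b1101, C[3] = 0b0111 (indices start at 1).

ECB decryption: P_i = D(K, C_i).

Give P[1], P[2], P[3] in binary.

P[1] = 0b0001, P[2] = 0b0101, P[3] = 0b1011

P[1]: D(K, 0b0001) = 0b0001.
P[2]: D(K, 0b1101) = 0b0101.
P[3]: D(K, 0b0111) = 0b1011.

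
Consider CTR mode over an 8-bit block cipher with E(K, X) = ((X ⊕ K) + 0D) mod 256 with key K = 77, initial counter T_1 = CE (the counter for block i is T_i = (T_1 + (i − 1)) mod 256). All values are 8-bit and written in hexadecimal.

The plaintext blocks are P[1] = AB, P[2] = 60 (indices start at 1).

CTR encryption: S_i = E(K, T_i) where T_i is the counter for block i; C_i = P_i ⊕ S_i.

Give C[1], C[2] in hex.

C[1] = 6D, C[2] = A5

C[1]: T = CE, S = E(K, T) = C6; AB ⊕ C6 = 6D.
C[2]: T = CF, S = E(K, T) = C5; 60 ⊕ C5 = A5.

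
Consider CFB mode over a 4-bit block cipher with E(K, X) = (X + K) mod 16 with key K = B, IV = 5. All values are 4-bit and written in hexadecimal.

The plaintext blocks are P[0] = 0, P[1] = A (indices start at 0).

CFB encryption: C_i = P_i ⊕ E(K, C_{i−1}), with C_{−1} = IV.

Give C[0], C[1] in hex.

C[0]: E(K, 5) = 0; 0 ⊕ 0 = 0.
C[1]: E(K, 0) = B; A ⊕ B = 1.

C[0] = 0, C[1] = 1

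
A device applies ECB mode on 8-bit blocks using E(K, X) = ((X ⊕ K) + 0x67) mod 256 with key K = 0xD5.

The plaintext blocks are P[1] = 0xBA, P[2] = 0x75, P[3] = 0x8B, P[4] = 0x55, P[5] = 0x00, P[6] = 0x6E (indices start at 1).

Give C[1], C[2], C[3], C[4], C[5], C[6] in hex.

ECB encryption: C_i = E(K, P_i).
C[1]: E(K, 0xBA) = 0xD6.
C[2]: E(K, 0x75) = 0x07.
C[3]: E(K, 0x8B) = 0xC5.
C[4]: E(K, 0x55) = 0xE7.
C[5]: E(K, 0x00) = 0x3C.
C[6]: E(K, 0x6E) = 0x22.

C[1] = 0xD6, C[2] = 0x07, C[3] = 0xC5, C[4] = 0xE7, C[5] = 0x3C, C[6] = 0x22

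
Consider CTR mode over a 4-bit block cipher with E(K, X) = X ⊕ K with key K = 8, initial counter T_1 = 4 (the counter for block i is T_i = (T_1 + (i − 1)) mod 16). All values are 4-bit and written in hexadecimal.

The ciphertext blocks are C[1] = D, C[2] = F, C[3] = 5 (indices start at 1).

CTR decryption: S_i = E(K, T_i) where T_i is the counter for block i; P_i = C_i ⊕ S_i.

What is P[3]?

P[3]: T = 6, S = E(K, T) = E; 5 ⊕ E = B.

P[3] = B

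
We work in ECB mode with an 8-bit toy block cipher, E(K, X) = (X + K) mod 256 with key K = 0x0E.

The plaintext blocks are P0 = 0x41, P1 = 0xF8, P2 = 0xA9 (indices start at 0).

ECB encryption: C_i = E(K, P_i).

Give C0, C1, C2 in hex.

C0: E(K, 0x41) = 0x4F.
C1: E(K, 0xF8) = 0x06.
C2: E(K, 0xA9) = 0xB7.

C0 = 0x4F, C1 = 0x06, C2 = 0xB7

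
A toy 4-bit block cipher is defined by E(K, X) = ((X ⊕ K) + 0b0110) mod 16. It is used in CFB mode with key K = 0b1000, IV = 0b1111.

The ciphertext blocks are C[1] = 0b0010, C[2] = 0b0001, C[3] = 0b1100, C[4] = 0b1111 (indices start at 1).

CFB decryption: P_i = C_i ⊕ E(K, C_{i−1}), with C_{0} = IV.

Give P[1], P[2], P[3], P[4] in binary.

P[1]: E(K, 0b1111) = 0b1101; 0b0010 ⊕ 0b1101 = 0b1111.
P[2]: E(K, 0b0010) = 0b0000; 0b0001 ⊕ 0b0000 = 0b0001.
P[3]: E(K, 0b0001) = 0b1111; 0b1100 ⊕ 0b1111 = 0b0011.
P[4]: E(K, 0b1100) = 0b1010; 0b1111 ⊕ 0b1010 = 0b0101.

P[1] = 0b1111, P[2] = 0b0001, P[3] = 0b0011, P[4] = 0b0101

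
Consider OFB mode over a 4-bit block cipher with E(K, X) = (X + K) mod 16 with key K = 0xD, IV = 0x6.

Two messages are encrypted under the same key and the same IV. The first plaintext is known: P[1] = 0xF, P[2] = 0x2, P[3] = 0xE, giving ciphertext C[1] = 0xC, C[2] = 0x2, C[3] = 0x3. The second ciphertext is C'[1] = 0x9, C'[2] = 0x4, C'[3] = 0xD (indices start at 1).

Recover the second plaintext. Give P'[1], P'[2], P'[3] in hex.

P'[1] = 0xA, P'[2] = 0x4, P'[3] = 0x0

In OFB with a reused IV, both messages share the same keystream S_i, so C_i ⊕ C'_i = P_i ⊕ P'_i and thus P'_i = P_i ⊕ C_i ⊕ C'_i.
P'[1]: 0xF ⊕ 0xC ⊕ 0x9 = 0xA.
P'[2]: 0x2 ⊕ 0x2 ⊕ 0x4 = 0x4.
P'[3]: 0xE ⊕ 0x3 ⊕ 0xD = 0x0.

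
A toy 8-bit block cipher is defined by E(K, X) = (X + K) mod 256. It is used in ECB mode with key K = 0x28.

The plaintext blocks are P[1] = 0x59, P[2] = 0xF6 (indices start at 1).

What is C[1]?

ECB encryption: C_i = E(K, P_i).
C[1]: E(K, 0x59) = 0x81.

C[1] = 0x81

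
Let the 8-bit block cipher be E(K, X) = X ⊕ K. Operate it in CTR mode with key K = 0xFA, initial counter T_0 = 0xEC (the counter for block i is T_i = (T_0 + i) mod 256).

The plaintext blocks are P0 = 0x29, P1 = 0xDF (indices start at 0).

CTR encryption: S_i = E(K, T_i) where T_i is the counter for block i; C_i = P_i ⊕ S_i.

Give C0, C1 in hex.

C0 = 0x3F, C1 = 0xC8

C0: T = 0xEC, S = E(K, T) = 0x16; 0x29 ⊕ 0x16 = 0x3F.
C1: T = 0xED, S = E(K, T) = 0x17; 0xDF ⊕ 0x17 = 0xC8.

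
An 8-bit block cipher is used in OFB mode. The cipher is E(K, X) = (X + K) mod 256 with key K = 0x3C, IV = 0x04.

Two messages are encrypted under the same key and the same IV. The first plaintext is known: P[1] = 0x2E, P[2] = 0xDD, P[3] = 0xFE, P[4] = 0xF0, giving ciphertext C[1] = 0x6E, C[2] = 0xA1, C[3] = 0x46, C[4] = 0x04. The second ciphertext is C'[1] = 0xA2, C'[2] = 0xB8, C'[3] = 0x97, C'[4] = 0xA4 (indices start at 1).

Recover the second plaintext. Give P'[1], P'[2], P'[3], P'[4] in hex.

P'[1] = 0xE2, P'[2] = 0xC4, P'[3] = 0x2F, P'[4] = 0x50

In OFB with a reused IV, both messages share the same keystream S_i, so C_i ⊕ C'_i = P_i ⊕ P'_i and thus P'_i = P_i ⊕ C_i ⊕ C'_i.
P'[1]: 0x2E ⊕ 0x6E ⊕ 0xA2 = 0xE2.
P'[2]: 0xDD ⊕ 0xA1 ⊕ 0xB8 = 0xC4.
P'[3]: 0xFE ⊕ 0x46 ⊕ 0x97 = 0x2F.
P'[4]: 0xF0 ⊕ 0x04 ⊕ 0xA4 = 0x50.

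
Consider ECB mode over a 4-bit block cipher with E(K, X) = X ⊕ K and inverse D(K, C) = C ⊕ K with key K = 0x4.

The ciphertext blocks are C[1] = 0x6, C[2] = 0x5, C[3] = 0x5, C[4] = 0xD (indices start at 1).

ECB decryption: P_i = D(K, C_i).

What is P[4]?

P[4]: D(K, 0xD) = 0x9.

P[4] = 0x9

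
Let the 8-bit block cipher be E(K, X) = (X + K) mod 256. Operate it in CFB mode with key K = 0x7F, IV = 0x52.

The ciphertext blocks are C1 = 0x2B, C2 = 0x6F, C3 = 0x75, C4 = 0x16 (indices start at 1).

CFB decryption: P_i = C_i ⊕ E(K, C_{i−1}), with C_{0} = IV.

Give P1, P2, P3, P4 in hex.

P1 = 0xFA, P2 = 0xC5, P3 = 0x9B, P4 = 0xE2

P1: E(K, 0x52) = 0xD1; 0x2B ⊕ 0xD1 = 0xFA.
P2: E(K, 0x2B) = 0xAA; 0x6F ⊕ 0xAA = 0xC5.
P3: E(K, 0x6F) = 0xEE; 0x75 ⊕ 0xEE = 0x9B.
P4: E(K, 0x75) = 0xF4; 0x16 ⊕ 0xF4 = 0xE2.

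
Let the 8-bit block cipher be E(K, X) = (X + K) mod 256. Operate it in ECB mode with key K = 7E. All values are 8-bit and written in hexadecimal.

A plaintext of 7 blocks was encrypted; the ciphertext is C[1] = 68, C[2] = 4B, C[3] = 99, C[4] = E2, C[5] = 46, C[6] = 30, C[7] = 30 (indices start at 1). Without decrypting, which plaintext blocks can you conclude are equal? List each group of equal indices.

P[6] = P[7]

ECB encrypts each block independently with the same key, so equal ciphertext blocks imply equal plaintext blocks.
C[6] = C[7] = 30, so P[6] = P[7].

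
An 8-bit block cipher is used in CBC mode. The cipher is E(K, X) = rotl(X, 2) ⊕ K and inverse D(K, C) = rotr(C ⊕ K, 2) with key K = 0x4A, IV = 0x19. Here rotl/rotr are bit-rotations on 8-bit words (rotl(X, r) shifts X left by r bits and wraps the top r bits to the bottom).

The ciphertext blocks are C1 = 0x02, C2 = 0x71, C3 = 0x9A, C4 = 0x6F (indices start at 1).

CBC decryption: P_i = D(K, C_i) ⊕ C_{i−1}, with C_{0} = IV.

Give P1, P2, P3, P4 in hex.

P1: D(K, 0x02) = 0x12; 0x12 ⊕ 0x19 = 0x0B.
P2: D(K, 0x71) = 0xCE; 0xCE ⊕ 0x02 = 0xCC.
P3: D(K, 0x9A) = 0x34; 0x34 ⊕ 0x71 = 0x45.
P4: D(K, 0x6F) = 0x49; 0x49 ⊕ 0x9A = 0xD3.

P1 = 0x0B, P2 = 0xCC, P3 = 0x45, P4 = 0xD3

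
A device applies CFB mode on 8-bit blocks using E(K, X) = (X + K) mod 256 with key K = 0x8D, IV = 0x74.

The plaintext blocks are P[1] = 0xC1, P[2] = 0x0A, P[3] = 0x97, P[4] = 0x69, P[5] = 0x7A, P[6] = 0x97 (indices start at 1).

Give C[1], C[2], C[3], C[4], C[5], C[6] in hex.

C[1] = 0xC0, C[2] = 0x47, C[3] = 0x43, C[4] = 0xB9, C[5] = 0x3C, C[6] = 0x5E

CFB encryption: C_i = P_i ⊕ E(K, C_{i−1}), with C_{0} = IV.
C[1]: E(K, 0x74) = 0x01; 0xC1 ⊕ 0x01 = 0xC0.
C[2]: E(K, 0xC0) = 0x4D; 0x0A ⊕ 0x4D = 0x47.
C[3]: E(K, 0x47) = 0xD4; 0x97 ⊕ 0xD4 = 0x43.
C[4]: E(K, 0x43) = 0xD0; 0x69 ⊕ 0xD0 = 0xB9.
C[5]: E(K, 0xB9) = 0x46; 0x7A ⊕ 0x46 = 0x3C.
C[6]: E(K, 0x3C) = 0xC9; 0x97 ⊕ 0xC9 = 0x5E.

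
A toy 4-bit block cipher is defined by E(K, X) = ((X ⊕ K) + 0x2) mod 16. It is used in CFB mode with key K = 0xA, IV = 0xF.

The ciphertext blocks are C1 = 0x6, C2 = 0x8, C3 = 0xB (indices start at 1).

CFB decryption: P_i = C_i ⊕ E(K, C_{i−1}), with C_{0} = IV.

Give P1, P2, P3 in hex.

P1: E(K, 0xF) = 0x7; 0x6 ⊕ 0x7 = 0x1.
P2: E(K, 0x6) = 0xE; 0x8 ⊕ 0xE = 0x6.
P3: E(K, 0x8) = 0x4; 0xB ⊕ 0x4 = 0xF.

P1 = 0x1, P2 = 0x6, P3 = 0xF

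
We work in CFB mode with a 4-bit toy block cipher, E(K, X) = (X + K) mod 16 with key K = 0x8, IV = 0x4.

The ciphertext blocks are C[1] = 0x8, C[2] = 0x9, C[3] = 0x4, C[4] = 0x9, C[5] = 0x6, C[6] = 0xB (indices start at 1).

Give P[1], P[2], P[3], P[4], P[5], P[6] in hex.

CFB decryption: P_i = C_i ⊕ E(K, C_{i−1}), with C_{0} = IV.
P[1]: E(K, 0x4) = 0xC; 0x8 ⊕ 0xC = 0x4.
P[2]: E(K, 0x8) = 0x0; 0x9 ⊕ 0x0 = 0x9.
P[3]: E(K, 0x9) = 0x1; 0x4 ⊕ 0x1 = 0x5.
P[4]: E(K, 0x4) = 0xC; 0x9 ⊕ 0xC = 0x5.
P[5]: E(K, 0x9) = 0x1; 0x6 ⊕ 0x1 = 0x7.
P[6]: E(K, 0x6) = 0xE; 0xB ⊕ 0xE = 0x5.

P[1] = 0x4, P[2] = 0x9, P[3] = 0x5, P[4] = 0x5, P[5] = 0x7, P[6] = 0x5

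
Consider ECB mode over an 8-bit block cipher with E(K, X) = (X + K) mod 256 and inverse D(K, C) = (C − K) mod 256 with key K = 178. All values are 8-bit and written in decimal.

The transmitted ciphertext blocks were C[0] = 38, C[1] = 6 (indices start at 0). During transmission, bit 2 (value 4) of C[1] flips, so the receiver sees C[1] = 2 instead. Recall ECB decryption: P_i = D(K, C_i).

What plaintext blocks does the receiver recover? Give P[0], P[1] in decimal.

Only C[1] changed, to 2. In ECB, a change in C_i affects only P_i. Decrypting the received ciphertext:
P[0]: D(K, 38) = 116.
P[1]: D(K, 2) = 80.
Blocks that differ from the original plaintext: P[1].

P[0] = 116, P[1] = 80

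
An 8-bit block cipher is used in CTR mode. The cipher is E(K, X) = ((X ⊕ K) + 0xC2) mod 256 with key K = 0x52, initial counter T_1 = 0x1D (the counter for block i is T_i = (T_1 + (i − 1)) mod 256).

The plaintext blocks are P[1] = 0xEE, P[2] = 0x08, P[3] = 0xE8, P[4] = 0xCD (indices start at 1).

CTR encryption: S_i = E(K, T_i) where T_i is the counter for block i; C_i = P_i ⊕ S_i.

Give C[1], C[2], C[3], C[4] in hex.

C[1] = 0xFF, C[2] = 0x06, C[3] = 0xE7, C[4] = 0xF9

C[1]: T = 0x1D, S = E(K, T) = 0x11; 0xEE ⊕ 0x11 = 0xFF.
C[2]: T = 0x1E, S = E(K, T) = 0x0E; 0x08 ⊕ 0x0E = 0x06.
C[3]: T = 0x1F, S = E(K, T) = 0x0F; 0xE8 ⊕ 0x0F = 0xE7.
C[4]: T = 0x20, S = E(K, T) = 0x34; 0xCD ⊕ 0x34 = 0xF9.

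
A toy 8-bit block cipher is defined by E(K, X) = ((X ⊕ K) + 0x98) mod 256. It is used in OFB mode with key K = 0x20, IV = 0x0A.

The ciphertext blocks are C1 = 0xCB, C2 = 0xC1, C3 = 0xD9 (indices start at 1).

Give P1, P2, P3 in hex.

OFB decryption: S_i = E(K, S_{i−1}) with S_{0} = IV; P_i = C_i ⊕ S_i.
P1: S = E(K, 0x0A) = 0xC2; 0xCB ⊕ 0xC2 = 0x09.
P2: S = E(K, 0xC2) = 0x7A; 0xC1 ⊕ 0x7A = 0xBB.
P3: S = E(K, 0x7A) = 0xF2; 0xD9 ⊕ 0xF2 = 0x2B.

P1 = 0x09, P2 = 0xBB, P3 = 0x2B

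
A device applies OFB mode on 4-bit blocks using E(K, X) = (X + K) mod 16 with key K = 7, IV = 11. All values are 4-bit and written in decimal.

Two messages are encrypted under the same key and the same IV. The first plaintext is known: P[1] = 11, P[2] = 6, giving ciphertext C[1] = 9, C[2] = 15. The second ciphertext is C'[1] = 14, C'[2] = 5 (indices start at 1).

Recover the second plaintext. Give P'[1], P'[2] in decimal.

In OFB with a reused IV, both messages share the same keystream S_i, so C_i ⊕ C'_i = P_i ⊕ P'_i and thus P'_i = P_i ⊕ C_i ⊕ C'_i.
P'[1]: 11 ⊕ 9 ⊕ 14 = 12.
P'[2]: 6 ⊕ 15 ⊕ 5 = 12.

P'[1] = 12, P'[2] = 12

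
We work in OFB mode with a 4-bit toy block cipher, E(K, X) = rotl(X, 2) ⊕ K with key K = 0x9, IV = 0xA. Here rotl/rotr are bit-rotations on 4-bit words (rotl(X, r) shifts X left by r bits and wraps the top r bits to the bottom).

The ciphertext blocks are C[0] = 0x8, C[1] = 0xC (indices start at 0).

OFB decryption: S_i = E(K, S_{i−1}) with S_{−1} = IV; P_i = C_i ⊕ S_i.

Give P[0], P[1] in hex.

P[0]: S = E(K, 0xA) = 0x3; 0x8 ⊕ 0x3 = 0xB.
P[1]: S = E(K, 0x3) = 0x5; 0xC ⊕ 0x5 = 0x9.

P[0] = 0xB, P[1] = 0x9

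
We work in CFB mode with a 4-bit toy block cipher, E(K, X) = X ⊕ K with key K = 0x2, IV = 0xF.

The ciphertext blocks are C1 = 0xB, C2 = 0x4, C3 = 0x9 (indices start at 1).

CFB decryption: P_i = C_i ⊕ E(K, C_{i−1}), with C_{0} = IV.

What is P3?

P3: E(K, 0x4) = 0x6; 0x9 ⊕ 0x6 = 0xF.

P3 = 0xF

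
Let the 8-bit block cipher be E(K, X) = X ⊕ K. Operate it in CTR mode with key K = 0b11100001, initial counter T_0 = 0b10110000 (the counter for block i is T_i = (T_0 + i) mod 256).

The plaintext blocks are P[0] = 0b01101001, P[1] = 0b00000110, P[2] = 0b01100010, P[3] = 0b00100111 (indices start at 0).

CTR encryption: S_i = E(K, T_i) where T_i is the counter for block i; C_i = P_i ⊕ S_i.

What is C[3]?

C[0]: T = 0b10110000, S = E(K, T) = 0b01010001; 0b01101001 ⊕ 0b01010001 = 0b00111000.
C[1]: T = 0b10110001, S = E(K, T) = 0b01010000; 0b00000110 ⊕ 0b01010000 = 0b01010110.
C[2]: T = 0b10110010, S = E(K, T) = 0b01010011; 0b01100010 ⊕ 0b01010011 = 0b00110001.
C[3]: T = 0b10110011, S = E(K, T) = 0b01010010; 0b00100111 ⊕ 0b01010010 = 0b01110101.

C[3] = 0b01110101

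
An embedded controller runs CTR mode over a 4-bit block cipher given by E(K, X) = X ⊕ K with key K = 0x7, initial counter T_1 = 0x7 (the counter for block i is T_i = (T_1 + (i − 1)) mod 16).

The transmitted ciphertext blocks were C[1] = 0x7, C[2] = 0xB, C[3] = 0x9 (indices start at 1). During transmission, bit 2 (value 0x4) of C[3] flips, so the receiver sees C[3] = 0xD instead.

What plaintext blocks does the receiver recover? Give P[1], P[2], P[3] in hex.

P[1] = 0x7, P[2] = 0x4, P[3] = 0x3

CTR decryption: S_i = E(K, T_i) where T_i is the counter for block i; P_i = C_i ⊕ S_i.
Only C[3] changed, to 0xD. In CTR, a change in C_i flips the same bit in P_i only; the keystream is unaffected. Decrypting the received ciphertext:
P[1]: T = 0x7, S = E(K, T) = 0x0; 0x7 ⊕ 0x0 = 0x7.
P[2]: T = 0x8, S = E(K, T) = 0xF; 0xB ⊕ 0xF = 0x4.
P[3]: T = 0x9, S = E(K, T) = 0xE; 0xD ⊕ 0xE = 0x3.
Blocks that differ from the original plaintext: P[3].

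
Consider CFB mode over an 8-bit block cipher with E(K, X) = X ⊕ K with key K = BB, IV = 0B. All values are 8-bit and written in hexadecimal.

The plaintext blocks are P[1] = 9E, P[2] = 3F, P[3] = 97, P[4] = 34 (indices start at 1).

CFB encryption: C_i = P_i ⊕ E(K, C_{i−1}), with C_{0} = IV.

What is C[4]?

C[1]: E(K, 0B) = B0; 9E ⊕ B0 = 2E.
C[2]: E(K, 2E) = 95; 3F ⊕ 95 = AA.
C[3]: E(K, AA) = 11; 97 ⊕ 11 = 86.
C[4]: E(K, 86) = 3D; 34 ⊕ 3D = 09.

C[4] = 09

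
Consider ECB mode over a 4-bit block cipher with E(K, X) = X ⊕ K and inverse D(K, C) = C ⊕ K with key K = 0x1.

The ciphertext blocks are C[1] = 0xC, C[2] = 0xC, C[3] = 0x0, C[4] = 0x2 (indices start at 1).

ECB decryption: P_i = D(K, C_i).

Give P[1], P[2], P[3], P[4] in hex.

P[1]: D(K, 0xC) = 0xD.
P[2]: D(K, 0xC) = 0xD.
P[3]: D(K, 0x0) = 0x1.
P[4]: D(K, 0x2) = 0x3.

P[1] = 0xD, P[2] = 0xD, P[3] = 0x1, P[4] = 0x3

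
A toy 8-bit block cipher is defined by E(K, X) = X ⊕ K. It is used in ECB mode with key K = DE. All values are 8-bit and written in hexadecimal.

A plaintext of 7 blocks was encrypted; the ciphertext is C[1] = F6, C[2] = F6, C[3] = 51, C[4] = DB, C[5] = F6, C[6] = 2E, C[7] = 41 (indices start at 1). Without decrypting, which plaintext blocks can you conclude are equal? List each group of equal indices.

ECB encrypts each block independently with the same key, so equal ciphertext blocks imply equal plaintext blocks.
C[1] = C[2] = C[5] = F6, so P[1] = P[2] = P[5].

P[1] = P[2] = P[5]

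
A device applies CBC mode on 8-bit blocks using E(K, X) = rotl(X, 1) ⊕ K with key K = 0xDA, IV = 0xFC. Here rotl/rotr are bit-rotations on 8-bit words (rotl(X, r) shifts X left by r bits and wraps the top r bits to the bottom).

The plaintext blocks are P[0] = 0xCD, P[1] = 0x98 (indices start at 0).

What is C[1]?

CBC encryption: C_i = E(K, P_i ⊕ C_{i−1}), with C_{−1} = IV.
C[0]: P[0] ⊕ 0xFC = 0x31; E(K, 0x31) = 0xB8.
C[1]: P[1] ⊕ 0xB8 = 0x20; E(K, 0x20) = 0x9A.

C[1] = 0x9A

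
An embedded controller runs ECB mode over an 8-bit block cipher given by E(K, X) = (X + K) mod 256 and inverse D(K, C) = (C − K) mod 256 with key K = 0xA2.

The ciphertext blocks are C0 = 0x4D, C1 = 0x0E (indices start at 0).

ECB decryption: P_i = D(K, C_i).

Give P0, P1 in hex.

P0: D(K, 0x4D) = 0xAB.
P1: D(K, 0x0E) = 0x6C.

P0 = 0xAB, P1 = 0x6C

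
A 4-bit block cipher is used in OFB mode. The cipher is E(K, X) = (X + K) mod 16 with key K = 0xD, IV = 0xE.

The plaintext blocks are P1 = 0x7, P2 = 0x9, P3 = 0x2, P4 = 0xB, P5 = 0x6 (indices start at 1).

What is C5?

C5 = 0x9

OFB encryption: S_i = E(K, S_{i−1}) with S_{0} = IV; C_i = P_i ⊕ S_i.
C1: S = E(K, 0xE) = 0xB; 0x7 ⊕ 0xB = 0xC.
C2: S = E(K, 0xB) = 0x8; 0x9 ⊕ 0x8 = 0x1.
C3: S = E(K, 0x8) = 0x5; 0x2 ⊕ 0x5 = 0x7.
C4: S = E(K, 0x5) = 0x2; 0xB ⊕ 0x2 = 0x9.
C5: S = E(K, 0x2) = 0xF; 0x6 ⊕ 0xF = 0x9.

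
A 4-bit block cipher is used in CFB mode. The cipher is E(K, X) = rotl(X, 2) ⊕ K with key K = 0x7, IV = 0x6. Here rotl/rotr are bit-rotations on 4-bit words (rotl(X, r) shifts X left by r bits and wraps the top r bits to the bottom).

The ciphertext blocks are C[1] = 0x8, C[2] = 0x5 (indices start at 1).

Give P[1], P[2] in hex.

CFB decryption: P_i = C_i ⊕ E(K, C_{i−1}), with C_{0} = IV.
P[1]: E(K, 0x6) = 0xE; 0x8 ⊕ 0xE = 0x6.
P[2]: E(K, 0x8) = 0x5; 0x5 ⊕ 0x5 = 0x0.

P[1] = 0x6, P[2] = 0x0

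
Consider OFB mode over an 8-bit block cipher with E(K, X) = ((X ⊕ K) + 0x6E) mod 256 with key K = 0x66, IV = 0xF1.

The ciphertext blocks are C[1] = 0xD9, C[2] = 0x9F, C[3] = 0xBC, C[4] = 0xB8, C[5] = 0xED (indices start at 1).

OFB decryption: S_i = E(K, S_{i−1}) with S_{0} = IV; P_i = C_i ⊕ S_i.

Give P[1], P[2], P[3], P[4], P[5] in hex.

P[1]: S = E(K, 0xF1) = 0x05; 0xD9 ⊕ 0x05 = 0xDC.
P[2]: S = E(K, 0x05) = 0xD1; 0x9F ⊕ 0xD1 = 0x4E.
P[3]: S = E(K, 0xD1) = 0x25; 0xBC ⊕ 0x25 = 0x99.
P[4]: S = E(K, 0x25) = 0xB1; 0xB8 ⊕ 0xB1 = 0x09.
P[5]: S = E(K, 0xB1) = 0x45; 0xED ⊕ 0x45 = 0xA8.

P[1] = 0xDC, P[2] = 0x4E, P[3] = 0x99, P[4] = 0x09, P[5] = 0xA8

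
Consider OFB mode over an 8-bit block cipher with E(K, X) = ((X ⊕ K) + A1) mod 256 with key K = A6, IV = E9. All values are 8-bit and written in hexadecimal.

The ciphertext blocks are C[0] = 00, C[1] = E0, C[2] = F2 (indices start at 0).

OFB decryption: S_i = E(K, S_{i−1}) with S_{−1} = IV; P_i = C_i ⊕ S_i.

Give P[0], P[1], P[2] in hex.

P[0]: S = E(K, E9) = F0; 00 ⊕ F0 = F0.
P[1]: S = E(K, F0) = F7; E0 ⊕ F7 = 17.
P[2]: S = E(K, F7) = F2; F2 ⊕ F2 = 00.

P[0] = F0, P[1] = 17, P[2] = 00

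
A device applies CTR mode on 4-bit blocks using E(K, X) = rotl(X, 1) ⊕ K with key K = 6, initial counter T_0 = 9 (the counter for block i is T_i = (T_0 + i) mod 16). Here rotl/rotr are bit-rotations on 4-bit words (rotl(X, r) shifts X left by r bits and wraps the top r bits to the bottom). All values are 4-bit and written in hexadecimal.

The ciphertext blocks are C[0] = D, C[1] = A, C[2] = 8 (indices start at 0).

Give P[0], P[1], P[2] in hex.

P[0] = 8, P[1] = 9, P[2] = 9

CTR decryption: S_i = E(K, T_i) where T_i is the counter for block i; P_i = C_i ⊕ S_i.
P[0]: T = 9, S = E(K, T) = 5; D ⊕ 5 = 8.
P[1]: T = A, S = E(K, T) = 3; A ⊕ 3 = 9.
P[2]: T = B, S = E(K, T) = 1; 8 ⊕ 1 = 9.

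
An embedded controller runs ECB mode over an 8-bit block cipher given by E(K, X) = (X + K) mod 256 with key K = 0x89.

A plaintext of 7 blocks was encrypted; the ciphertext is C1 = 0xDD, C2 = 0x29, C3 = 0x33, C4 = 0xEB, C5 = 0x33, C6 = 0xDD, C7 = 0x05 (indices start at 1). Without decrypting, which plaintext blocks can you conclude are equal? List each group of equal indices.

ECB encrypts each block independently with the same key, so equal ciphertext blocks imply equal plaintext blocks.
C1 = C6 = 0xDD, so P1 = P6.
C3 = C5 = 0x33, so P3 = P5.

P1 = P6; P3 = P5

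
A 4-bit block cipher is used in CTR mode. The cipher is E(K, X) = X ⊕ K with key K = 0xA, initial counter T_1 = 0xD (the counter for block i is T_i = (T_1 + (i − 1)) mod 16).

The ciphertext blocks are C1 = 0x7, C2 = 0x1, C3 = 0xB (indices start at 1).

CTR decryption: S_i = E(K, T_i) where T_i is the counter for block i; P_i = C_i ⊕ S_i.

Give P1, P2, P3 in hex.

P1 = 0x0, P2 = 0x5, P3 = 0xE

P1: T = 0xD, S = E(K, T) = 0x7; 0x7 ⊕ 0x7 = 0x0.
P2: T = 0xE, S = E(K, T) = 0x4; 0x1 ⊕ 0x4 = 0x5.
P3: T = 0xF, S = E(K, T) = 0x5; 0xB ⊕ 0x5 = 0xE.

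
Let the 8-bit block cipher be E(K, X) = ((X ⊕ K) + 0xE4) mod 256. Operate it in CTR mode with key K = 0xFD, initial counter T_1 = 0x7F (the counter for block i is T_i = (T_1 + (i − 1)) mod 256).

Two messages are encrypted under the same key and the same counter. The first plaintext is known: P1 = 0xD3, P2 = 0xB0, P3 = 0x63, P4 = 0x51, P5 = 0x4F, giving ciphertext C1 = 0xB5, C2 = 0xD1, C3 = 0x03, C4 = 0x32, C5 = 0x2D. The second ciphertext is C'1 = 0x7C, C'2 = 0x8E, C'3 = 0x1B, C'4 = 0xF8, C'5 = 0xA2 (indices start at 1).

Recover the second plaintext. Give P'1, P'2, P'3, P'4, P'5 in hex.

P'1 = 0x1A, P'2 = 0xEF, P'3 = 0x7B, P'4 = 0x9B, P'5 = 0xC0

In CTR with a reused counter, both messages share the same keystream S_i, so C_i ⊕ C'_i = P_i ⊕ P'_i and thus P'_i = P_i ⊕ C_i ⊕ C'_i.
P'1: 0xD3 ⊕ 0xB5 ⊕ 0x7C = 0x1A.
P'2: 0xB0 ⊕ 0xD1 ⊕ 0x8E = 0xEF.
P'3: 0x63 ⊕ 0x03 ⊕ 0x1B = 0x7B.
P'4: 0x51 ⊕ 0x32 ⊕ 0xF8 = 0x9B.
P'5: 0x4F ⊕ 0x2D ⊕ 0xA2 = 0xC0.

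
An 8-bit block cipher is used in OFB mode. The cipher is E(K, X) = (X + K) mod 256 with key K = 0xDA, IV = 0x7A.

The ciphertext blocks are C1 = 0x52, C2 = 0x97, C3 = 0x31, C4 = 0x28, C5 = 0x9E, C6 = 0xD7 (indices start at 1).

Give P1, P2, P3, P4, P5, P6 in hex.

OFB decryption: S_i = E(K, S_{i−1}) with S_{0} = IV; P_i = C_i ⊕ S_i.
P1: S = E(K, 0x7A) = 0x54; 0x52 ⊕ 0x54 = 0x06.
P2: S = E(K, 0x54) = 0x2E; 0x97 ⊕ 0x2E = 0xB9.
P3: S = E(K, 0x2E) = 0x08; 0x31 ⊕ 0x08 = 0x39.
P4: S = E(K, 0x08) = 0xE2; 0x28 ⊕ 0xE2 = 0xCA.
P5: S = E(K, 0xE2) = 0xBC; 0x9E ⊕ 0xBC = 0x22.
P6: S = E(K, 0xBC) = 0x96; 0xD7 ⊕ 0x96 = 0x41.

P1 = 0x06, P2 = 0xB9, P3 = 0x39, P4 = 0xCA, P5 = 0x22, P6 = 0x41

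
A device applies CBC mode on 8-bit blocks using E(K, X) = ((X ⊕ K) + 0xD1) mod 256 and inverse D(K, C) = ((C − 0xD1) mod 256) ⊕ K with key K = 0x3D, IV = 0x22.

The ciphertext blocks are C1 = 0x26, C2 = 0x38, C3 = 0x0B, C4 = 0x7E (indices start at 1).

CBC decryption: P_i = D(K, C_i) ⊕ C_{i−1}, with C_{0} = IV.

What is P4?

P4 = 0x9B

P4: D(K, 0x7E) = 0x90; 0x90 ⊕ 0x0B = 0x9B.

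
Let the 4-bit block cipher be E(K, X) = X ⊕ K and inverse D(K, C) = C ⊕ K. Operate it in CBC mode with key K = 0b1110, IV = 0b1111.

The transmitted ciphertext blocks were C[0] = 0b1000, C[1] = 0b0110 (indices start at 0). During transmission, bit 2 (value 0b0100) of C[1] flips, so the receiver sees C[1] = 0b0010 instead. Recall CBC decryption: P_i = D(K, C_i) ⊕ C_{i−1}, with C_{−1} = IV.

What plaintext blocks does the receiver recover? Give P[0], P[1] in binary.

Only C[1] changed, to 0b0010. In CBC, a change in C_i garbles P_i and flips the same bit in P_{i+1}. Decrypting the received ciphertext:
P[0]: D(K, 0b1000) = 0b0110; 0b0110 ⊕ 0b1111 = 0b1001.
P[1]: D(K, 0b0010) = 0b1100; 0b1100 ⊕ 0b1000 = 0b0100.
Blocks that differ from the original plaintext: P[1].

P[0] = 0b1001, P[1] = 0b0100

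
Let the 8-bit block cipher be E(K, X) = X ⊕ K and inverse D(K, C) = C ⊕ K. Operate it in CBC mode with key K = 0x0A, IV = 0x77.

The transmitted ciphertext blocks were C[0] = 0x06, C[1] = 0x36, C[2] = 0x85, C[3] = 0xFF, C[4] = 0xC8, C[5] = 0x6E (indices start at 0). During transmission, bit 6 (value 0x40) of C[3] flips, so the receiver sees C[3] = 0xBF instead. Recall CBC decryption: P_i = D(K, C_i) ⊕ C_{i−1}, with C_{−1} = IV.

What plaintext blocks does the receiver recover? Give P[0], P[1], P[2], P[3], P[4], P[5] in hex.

Only C[3] changed, to 0xBF. In CBC, a change in C_i garbles P_i and flips the same bit in P_{i+1}. Decrypting the received ciphertext:
P[0]: D(K, 0x06) = 0x0C; 0x0C ⊕ 0x77 = 0x7B.
P[1]: D(K, 0x36) = 0x3C; 0x3C ⊕ 0x06 = 0x3A.
P[2]: D(K, 0x85) = 0x8F; 0x8F ⊕ 0x36 = 0xB9.
P[3]: D(K, 0xBF) = 0xB5; 0xB5 ⊕ 0x85 = 0x30.
P[4]: D(K, 0xC8) = 0xC2; 0xC2 ⊕ 0xBF = 0x7D.
P[5]: D(K, 0x6E) = 0x64; 0x64 ⊕ 0xC8 = 0xAC.
Blocks that differ from the original plaintext: P[3], P[4].

P[0] = 0x7B, P[1] = 0x3A, P[2] = 0xB9, P[3] = 0x30, P[4] = 0x7D, P[5] = 0xAC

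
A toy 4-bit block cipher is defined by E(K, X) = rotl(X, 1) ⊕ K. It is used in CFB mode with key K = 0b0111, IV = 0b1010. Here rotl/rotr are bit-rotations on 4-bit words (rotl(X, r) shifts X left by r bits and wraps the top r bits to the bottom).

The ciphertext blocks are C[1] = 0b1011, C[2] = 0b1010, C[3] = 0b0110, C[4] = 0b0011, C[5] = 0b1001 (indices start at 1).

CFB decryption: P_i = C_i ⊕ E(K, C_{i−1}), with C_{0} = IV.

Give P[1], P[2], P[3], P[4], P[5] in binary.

P[1] = 0b1001, P[2] = 0b1010, P[3] = 0b0100, P[4] = 0b1000, P[5] = 0b1000

P[1]: E(K, 0b1010) = 0b0010; 0b1011 ⊕ 0b0010 = 0b1001.
P[2]: E(K, 0b1011) = 0b0000; 0b1010 ⊕ 0b0000 = 0b1010.
P[3]: E(K, 0b1010) = 0b0010; 0b0110 ⊕ 0b0010 = 0b0100.
P[4]: E(K, 0b0110) = 0b1011; 0b0011 ⊕ 0b1011 = 0b1000.
P[5]: E(K, 0b0011) = 0b0001; 0b1001 ⊕ 0b0001 = 0b1000.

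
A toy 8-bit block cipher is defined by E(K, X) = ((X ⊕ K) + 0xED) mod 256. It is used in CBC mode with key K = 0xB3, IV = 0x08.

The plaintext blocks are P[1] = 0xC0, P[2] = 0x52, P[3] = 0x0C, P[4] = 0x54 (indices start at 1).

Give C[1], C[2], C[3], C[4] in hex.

CBC encryption: C_i = E(K, P_i ⊕ C_{i−1}), with C_{0} = IV.
C[1]: P[1] ⊕ 0x08 = 0xC8; E(K, 0xC8) = 0x68.
C[2]: P[2] ⊕ 0x68 = 0x3A; E(K, 0x3A) = 0x76.
C[3]: P[3] ⊕ 0x76 = 0x7A; E(K, 0x7A) = 0xB6.
C[4]: P[4] ⊕ 0xB6 = 0xE2; E(K, 0xE2) = 0x3E.

C[1] = 0x68, C[2] = 0x76, C[3] = 0xB6, C[4] = 0x3E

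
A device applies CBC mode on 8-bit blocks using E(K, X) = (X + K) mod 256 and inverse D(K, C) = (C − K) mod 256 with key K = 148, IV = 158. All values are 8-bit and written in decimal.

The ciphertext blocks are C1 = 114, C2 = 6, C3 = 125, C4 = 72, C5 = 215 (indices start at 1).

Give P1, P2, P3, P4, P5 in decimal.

CBC decryption: P_i = D(K, C_i) ⊕ C_{i−1}, with C_{0} = IV.
P1: D(K, 114) = 222; 222 ⊕ 158 = 64.
P2: D(K, 6) = 114; 114 ⊕ 114 = 0.
P3: D(K, 125) = 233; 233 ⊕ 6 = 239.
P4: D(K, 72) = 180; 180 ⊕ 125 = 201.
P5: D(K, 215) = 67; 67 ⊕ 72 = 11.

P1 = 64, P2 = 0, P3 = 239, P4 = 201, P5 = 11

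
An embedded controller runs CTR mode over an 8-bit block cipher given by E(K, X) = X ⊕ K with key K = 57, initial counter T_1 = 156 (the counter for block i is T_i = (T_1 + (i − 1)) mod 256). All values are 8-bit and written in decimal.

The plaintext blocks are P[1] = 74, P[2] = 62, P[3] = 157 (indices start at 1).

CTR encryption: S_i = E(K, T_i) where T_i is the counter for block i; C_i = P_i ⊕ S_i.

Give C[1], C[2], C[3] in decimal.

C[1]: T = 156, S = E(K, T) = 165; 74 ⊕ 165 = 239.
C[2]: T = 157, S = E(K, T) = 164; 62 ⊕ 164 = 154.
C[3]: T = 158, S = E(K, T) = 167; 157 ⊕ 167 = 58.

C[1] = 239, C[2] = 154, C[3] = 58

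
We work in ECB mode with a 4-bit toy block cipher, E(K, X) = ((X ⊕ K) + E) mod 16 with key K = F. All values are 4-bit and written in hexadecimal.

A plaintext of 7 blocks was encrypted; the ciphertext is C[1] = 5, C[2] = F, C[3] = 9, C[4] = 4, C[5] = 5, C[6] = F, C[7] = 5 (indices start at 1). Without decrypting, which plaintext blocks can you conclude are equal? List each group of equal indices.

P[1] = P[5] = P[7]; P[2] = P[6]

ECB encrypts each block independently with the same key, so equal ciphertext blocks imply equal plaintext blocks.
C[1] = C[5] = C[7] = 5, so P[1] = P[5] = P[7].
C[2] = C[6] = F, so P[2] = P[6].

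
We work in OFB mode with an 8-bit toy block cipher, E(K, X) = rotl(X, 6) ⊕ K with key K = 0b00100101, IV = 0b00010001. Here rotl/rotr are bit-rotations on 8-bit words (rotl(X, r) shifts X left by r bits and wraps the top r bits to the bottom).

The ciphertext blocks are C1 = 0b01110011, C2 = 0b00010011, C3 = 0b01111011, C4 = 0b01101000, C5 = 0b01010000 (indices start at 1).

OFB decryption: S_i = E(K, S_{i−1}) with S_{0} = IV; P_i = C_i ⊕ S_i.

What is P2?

P1: S = E(K, 0b00010001) = 0b01100001; 0b01110011 ⊕ 0b01100001 = 0b00010010.
P2: S = E(K, 0b01100001) = 0b01111101; 0b00010011 ⊕ 0b01111101 = 0b01101110.

P2 = 0b01101110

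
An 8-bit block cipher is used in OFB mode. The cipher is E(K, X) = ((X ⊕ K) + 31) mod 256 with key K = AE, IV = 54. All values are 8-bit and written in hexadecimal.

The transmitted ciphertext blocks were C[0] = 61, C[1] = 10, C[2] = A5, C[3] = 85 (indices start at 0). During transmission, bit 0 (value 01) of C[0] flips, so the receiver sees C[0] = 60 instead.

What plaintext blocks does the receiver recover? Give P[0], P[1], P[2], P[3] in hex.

OFB decryption: S_i = E(K, S_{i−1}) with S_{−1} = IV; P_i = C_i ⊕ S_i.
Only C[0] changed, to 60. In OFB, a change in C_i flips the same bit in P_i only; the keystream is unaffected. Decrypting the received ciphertext:
P[0]: S = E(K, 54) = 2B; 60 ⊕ 2B = 4B.
P[1]: S = E(K, 2B) = B6; 10 ⊕ B6 = A6.
P[2]: S = E(K, B6) = 49; A5 ⊕ 49 = EC.
P[3]: S = E(K, 49) = 18; 85 ⊕ 18 = 9D.
Blocks that differ from the original plaintext: P[0].

P[0] = 4B, P[1] = A6, P[2] = EC, P[3] = 9D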